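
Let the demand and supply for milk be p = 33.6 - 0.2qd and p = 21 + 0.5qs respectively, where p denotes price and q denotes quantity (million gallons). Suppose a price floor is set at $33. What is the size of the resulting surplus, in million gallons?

21

Rearranging demand gives qd = 168 - 5p; rearranging supply gives qs = 2p - 42. Without the control the market clears where 168 - 5p = 2p - 42, i.e. p* = 30 and q* = 18.
The floor of 33 is above the equilibrium price 30, so it binds.
At p = 33: qd = 168 - 5·33 = 3 and qs = 2·33 - 42 = 24.
Surplus = qs - qd = 24 - 3 = 21.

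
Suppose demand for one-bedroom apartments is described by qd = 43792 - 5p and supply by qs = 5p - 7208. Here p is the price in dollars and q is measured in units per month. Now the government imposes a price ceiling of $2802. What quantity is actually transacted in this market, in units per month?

In a free market, 43792 - 5p = 5p - 7208 gives the equilibrium p* = 5100, q* = 18292.
The ceiling of 2802 is below the equilibrium price 5100, so it binds.
At p = 2802: qd = 43792 - 5·2802 = 29782 and qs = 5·2802 - 7208 = 6802.
The quantity actually transacted is the short side, supply: 6802.

6802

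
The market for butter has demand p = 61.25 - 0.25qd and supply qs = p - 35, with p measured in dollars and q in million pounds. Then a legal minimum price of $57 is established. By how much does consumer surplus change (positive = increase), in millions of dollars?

Rearranging demand gives qd = 245 - 4p. Equilibrium: 245 - 4p = p - 35, so 280 = 5p and p* = 56, q* = 21.
Since 57 > 56, the floor is binding.
At p = 57: qd = 245 - 4·57 = 17 and qs = 57 - 35 = 22.
Consumer surplus without the control is ½ · (61.25 - 56) · 21 = 55.125.
With the floor, consumers buy 17 units at 57, so CS = ½ · (61.25 - 57) · 17 = 36.125.
Change in consumer surplus = 36.125 - 55.125 = -19.

-19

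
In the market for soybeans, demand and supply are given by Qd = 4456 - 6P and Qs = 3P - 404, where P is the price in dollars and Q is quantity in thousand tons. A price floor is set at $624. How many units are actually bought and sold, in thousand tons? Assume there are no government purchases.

Without the control the market clears where 4456 - 6P = 3P - 404, i.e. P* = 540 and Q* = 1216.
Since 624 > 540, the floor is binding.
At P = 624: Qd = 4456 - 6·624 = 712 and Qs = 3·624 - 404 = 1468.
The quantity actually transacted is the short side, demand: 712.

712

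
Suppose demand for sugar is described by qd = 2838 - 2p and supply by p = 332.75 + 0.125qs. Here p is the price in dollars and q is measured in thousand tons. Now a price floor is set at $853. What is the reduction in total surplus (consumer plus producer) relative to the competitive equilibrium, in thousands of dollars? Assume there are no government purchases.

114761.25

Rearranging supply gives qs = 8p - 2662. Without the control the market clears where 2838 - 2p = 8p - 2662, i.e. p* = 550 and q* = 1738.
The floor of 853 is above the equilibrium price 550, so it binds.
At p = 853: qd = 2838 - 2·853 = 1132 and qs = 8·853 - 2662 = 4162.
Quantity traded falls to 1132. At q = 1132 the demand price is (2838 - 1132)/2 = 853 and the supply price is (2662 + 1132)/8 = 474.25.
Deadweight loss = ½ · (853 - 474.25) · (1738 - 1132) = ½ · 378.75 · 606 = 114761.25.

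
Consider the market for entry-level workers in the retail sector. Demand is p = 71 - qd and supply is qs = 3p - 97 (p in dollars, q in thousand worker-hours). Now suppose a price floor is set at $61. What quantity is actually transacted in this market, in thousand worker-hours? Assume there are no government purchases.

Rearranging demand gives qd = 71 - p. Without the control the market clears where 71 - p = 3p - 97, i.e. p* = 42 and q* = 29.
Since 61 > 42, the floor is binding.
At p = 61: qd = 71 - 61 = 10 and qs = 3·61 - 97 = 86.
The quantity actually transacted is the short side, demand: 10.

10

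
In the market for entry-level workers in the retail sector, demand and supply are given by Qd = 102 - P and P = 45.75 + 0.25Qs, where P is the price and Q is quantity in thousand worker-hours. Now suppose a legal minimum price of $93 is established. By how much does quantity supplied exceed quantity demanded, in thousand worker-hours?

Rearranging supply gives Qs = 4P - 183. Equilibrium: 102 - P = 4P - 183, so 285 = 5P and P* = 57, Q* = 45.
Since 93 > 57, the floor is binding.
At P = 93: Qd = 102 - 93 = 9 and Qs = 4·93 - 183 = 189.
Surplus = Qs - Qd = 189 - 9 = 180.

180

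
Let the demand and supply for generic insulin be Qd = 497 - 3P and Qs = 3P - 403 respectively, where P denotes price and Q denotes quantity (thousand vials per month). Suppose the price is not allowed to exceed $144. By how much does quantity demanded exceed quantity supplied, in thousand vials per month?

36

In a free market, 497 - 3P = 3P - 403 gives the equilibrium P* = 150, Q* = 47.
Because the ceiling (144) lies below the market-clearing price, it is binding.
At P = 144: Qd = 497 - 3·144 = 65 and Qs = 3·144 - 403 = 29.
Shortage = Qd - Qs = 65 - 29 = 36.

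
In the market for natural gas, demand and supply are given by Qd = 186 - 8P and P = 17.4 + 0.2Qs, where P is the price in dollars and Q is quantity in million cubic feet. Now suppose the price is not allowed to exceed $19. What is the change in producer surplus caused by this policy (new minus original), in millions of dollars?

Rearranging supply gives Qs = 5P - 87. Without the control the market clears where 186 - 8P = 5P - 87, i.e. P* = 21 and Q* = 18.
Since 19 < 21, the ceiling is binding.
At P = 19: Qd = 186 - 8·19 = 34 and Qs = 5·19 - 87 = 8.
Producer surplus without the control is ½ · (21 - 17.4) · 18 = 32.4.
With the ceiling, producers sell 8 units at 19, so PS = ½ · (19 - 17.4) · 8 = 6.4.
Change in producer surplus = 6.4 - 32.4 = -26.

-26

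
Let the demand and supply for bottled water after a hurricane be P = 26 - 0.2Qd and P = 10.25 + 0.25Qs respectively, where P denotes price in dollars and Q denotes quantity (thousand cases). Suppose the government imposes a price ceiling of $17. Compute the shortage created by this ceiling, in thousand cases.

Rearranging demand gives Qd = 130 - 5P; rearranging supply gives Qs = 4P - 41. In a free market, 130 - 5P = 4P - 41 gives the equilibrium P* = 19, Q* = 35.
Since 17 < 19, the ceiling is binding.
At P = 17: Qd = 130 - 5·17 = 45 and Qs = 4·17 - 41 = 27.
Shortage = Qd - Qs = 45 - 27 = 18.

18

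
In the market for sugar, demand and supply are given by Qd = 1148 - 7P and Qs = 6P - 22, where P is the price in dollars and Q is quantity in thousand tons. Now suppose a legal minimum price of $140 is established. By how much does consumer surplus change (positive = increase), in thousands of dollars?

-17150

Setting quantity demanded equal to quantity supplied, 1148 - 7P = 6P - 22, gives P* = 90 and Q* = 518.
Since 140 > 90, the floor is binding.
At P = 140: Qd = 1148 - 7·140 = 168 and Qs = 6·140 - 22 = 818.
Consumer surplus without the control is ½ · (164 - 90) · 518 = 19166.
With the floor, consumers buy 168 units at 140, so CS = ½ · (164 - 140) · 168 = 2016.
Change in consumer surplus = 2016 - 19166 = -17150.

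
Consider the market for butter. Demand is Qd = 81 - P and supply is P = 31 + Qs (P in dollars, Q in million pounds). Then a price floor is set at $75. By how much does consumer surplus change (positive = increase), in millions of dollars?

Rearranging supply gives Qs = P - 31. Without the control the market clears where 81 - P = P - 31, i.e. P* = 56 and Q* = 25.
The floor of 75 is above the equilibrium price 56, so it binds.
At P = 75: Qd = 81 - 75 = 6 and Qs = 75 - 31 = 44.
Consumer surplus without the control is ½ · (81 - 56) · 25 = 312.5.
With the floor, consumers buy 6 units at 75, so CS = ½ · (81 - 75) · 6 = 18.
Change in consumer surplus = 18 - 312.5 = -294.5.

-294.5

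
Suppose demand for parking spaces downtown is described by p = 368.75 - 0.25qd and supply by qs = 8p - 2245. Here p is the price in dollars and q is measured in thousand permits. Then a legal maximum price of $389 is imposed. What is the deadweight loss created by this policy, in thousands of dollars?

0

Rearranging demand gives qd = 1475 - 4p. In a free market, 1475 - 4p = 8p - 2245 gives the equilibrium p* = 310, q* = 235.
Since 389 is above p* = 310, the ceiling does not bind and the free-market outcome prevails.
Since the control does not bind, no trades are prevented and deadweight loss is zero.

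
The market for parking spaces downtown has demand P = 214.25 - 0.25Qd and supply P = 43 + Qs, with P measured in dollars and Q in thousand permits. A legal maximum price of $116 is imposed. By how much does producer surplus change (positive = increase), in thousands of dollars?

-6720

Rearranging demand gives Qd = 857 - 4P; rearranging supply gives Qs = P - 43. Without the control the market clears where 857 - 4P = P - 43, i.e. P* = 180 and Q* = 137.
The ceiling of 116 is below the equilibrium price 180, so it binds.
At P = 116: Qd = 857 - 4·116 = 393 and Qs = 116 - 43 = 73.
Producer surplus without the control is ½ · (180 - 43) · 137 = 9384.5.
With the ceiling, producers sell 73 units at 116, so PS = ½ · (116 - 43) · 73 = 2664.5.
Change in producer surplus = 2664.5 - 9384.5 = -6720.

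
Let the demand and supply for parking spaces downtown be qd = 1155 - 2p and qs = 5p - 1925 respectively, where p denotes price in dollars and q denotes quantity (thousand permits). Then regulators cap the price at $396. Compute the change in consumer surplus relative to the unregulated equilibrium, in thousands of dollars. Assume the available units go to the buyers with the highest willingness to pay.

In a free market, 1155 - 2p = 5p - 1925 gives the equilibrium p* = 440, q* = 275.
Since 396 < 440, the ceiling is binding.
At p = 396: qd = 1155 - 2·396 = 363 and qs = 5·396 - 1925 = 55.
Consumer surplus without the control is ½ · (577.5 - 440) · 275 = 18906.25.
With the ceiling, 55 units are sold at 396 (assume they go to the highest-value buyers). The demand price at q = 55 is 550, so CS = ½ · [(577.5 - 396) + (550 - 396)] · 55 = 9226.25.
Change in consumer surplus = 9226.25 - 18906.25 = -9680.

-9680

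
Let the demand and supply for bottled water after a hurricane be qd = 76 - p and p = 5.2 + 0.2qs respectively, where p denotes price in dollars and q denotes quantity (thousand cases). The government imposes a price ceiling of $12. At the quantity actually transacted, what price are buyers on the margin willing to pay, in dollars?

42

Rearranging supply gives qs = 5p - 26. Setting quantity demanded equal to quantity supplied, 76 - p = 5p - 26, gives p* = 17 and q* = 59.
Because the ceiling (12) lies below the market-clearing price, it is binding.
At p = 12: qd = 76 - 12 = 64 and qs = 5·12 - 26 = 34.
Only 34 units reach the market. On the demand curve, the marginal buyer's willingness to pay at q = 34 is (76 - 34) = 42.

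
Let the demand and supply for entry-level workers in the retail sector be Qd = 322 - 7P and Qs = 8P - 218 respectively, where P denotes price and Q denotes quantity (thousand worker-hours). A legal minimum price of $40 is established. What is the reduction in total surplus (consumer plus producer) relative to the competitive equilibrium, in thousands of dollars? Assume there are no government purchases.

105

Equilibrium: 322 - 7P = 8P - 218, so 540 = 15P and P* = 36, Q* = 70.
The floor of 40 is above the equilibrium price 36, so it binds.
At P = 40: Qd = 322 - 7·40 = 42 and Qs = 8·40 - 218 = 102.
Quantity traded falls to 42. At Q = 42 the demand price is (322 - 42)/7 = 40 and the supply price is (218 + 42)/8 = 32.5.
Deadweight loss = ½ · (40 - 32.5) · (70 - 42) = ½ · 7.5 · 28 = 105.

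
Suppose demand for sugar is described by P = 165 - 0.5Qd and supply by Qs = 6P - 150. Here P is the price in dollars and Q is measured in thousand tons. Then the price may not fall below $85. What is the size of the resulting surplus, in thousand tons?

Rearranging demand gives Qd = 330 - 2P. Equilibrium: 330 - 2P = 6P - 150, so 480 = 8P and P* = 60, Q* = 210.
The floor of 85 is above the equilibrium price 60, so it binds.
At P = 85: Qd = 330 - 2·85 = 160 and Qs = 6·85 - 150 = 360.
Surplus = Qs - Qd = 360 - 160 = 200.

200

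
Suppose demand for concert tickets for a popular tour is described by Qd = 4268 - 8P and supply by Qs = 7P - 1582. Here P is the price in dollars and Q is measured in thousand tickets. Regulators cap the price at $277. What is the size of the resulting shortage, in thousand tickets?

Equilibrium: 4268 - 8P = 7P - 1582, so 5850 = 15P and P* = 390, Q* = 1148.
Since 277 < 390, the ceiling is binding.
At P = 277: Qd = 4268 - 8·277 = 2052 and Qs = 7·277 - 1582 = 357.
Shortage = Qd - Qs = 2052 - 357 = 1695.

1695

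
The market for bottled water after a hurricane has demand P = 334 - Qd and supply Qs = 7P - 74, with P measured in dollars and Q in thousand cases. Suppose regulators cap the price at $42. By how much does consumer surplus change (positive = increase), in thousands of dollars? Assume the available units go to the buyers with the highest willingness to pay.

Rearranging demand gives Qd = 334 - P. Equilibrium: 334 - P = 7P - 74, so 408 = 8P and P* = 51, Q* = 283.
Since 42 < 51, the ceiling is binding.
At P = 42: Qd = 334 - 42 = 292 and Qs = 7·42 - 74 = 220.
Consumer surplus without the control is ½ · (334 - 51) · 283 = 40044.5.
With the ceiling, 220 units are sold at 42 (assume they go to the highest-value buyers). The demand price at Q = 220 is 114, so CS = ½ · [(334 - 42) + (114 - 42)] · 220 = 40040.
Change in consumer surplus = 40040 - 40044.5 = -4.5.

-4.5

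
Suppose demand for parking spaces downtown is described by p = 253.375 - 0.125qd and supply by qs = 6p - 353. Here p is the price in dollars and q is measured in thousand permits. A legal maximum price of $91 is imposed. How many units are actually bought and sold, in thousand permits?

Rearranging demand gives qd = 2027 - 8p. Setting quantity demanded equal to quantity supplied, 2027 - 8p = 6p - 353, gives p* = 170 and q* = 667.
Since 91 < 170, the ceiling is binding.
At p = 91: qd = 2027 - 8·91 = 1299 and qs = 6·91 - 353 = 193.
The quantity actually transacted is the short side, supply: 193.

193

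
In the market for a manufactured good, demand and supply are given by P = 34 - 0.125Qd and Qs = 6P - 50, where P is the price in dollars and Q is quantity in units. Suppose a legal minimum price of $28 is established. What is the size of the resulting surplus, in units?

70

Rearranging demand gives Qd = 272 - 8P. Equilibrium: 272 - 8P = 6P - 50, so 322 = 14P and P* = 23, Q* = 88.
Since 28 > 23, the floor is binding.
At P = 28: Qd = 272 - 8·28 = 48 and Qs = 6·28 - 50 = 118.
Surplus = Qs - Qd = 118 - 48 = 70.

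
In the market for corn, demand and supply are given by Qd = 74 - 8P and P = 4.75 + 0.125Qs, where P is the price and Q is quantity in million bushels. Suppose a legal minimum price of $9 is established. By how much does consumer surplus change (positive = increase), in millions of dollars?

-20

Rearranging supply gives Qs = 8P - 38. In a free market, 74 - 8P = 8P - 38 gives the equilibrium P* = 7, Q* = 18.
The floor of 9 is above the equilibrium price 7, so it binds.
At P = 9: Qd = 74 - 8·9 = 2 and Qs = 8·9 - 38 = 34.
Consumer surplus without the control is ½ · (9.25 - 7) · 18 = 20.25.
With the floor, consumers buy 2 units at 9, so CS = ½ · (9.25 - 9) · 2 = 0.25.
Change in consumer surplus = 0.25 - 20.25 = -20.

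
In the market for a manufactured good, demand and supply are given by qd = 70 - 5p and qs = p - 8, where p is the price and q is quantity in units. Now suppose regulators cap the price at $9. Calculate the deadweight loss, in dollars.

Equilibrium: 70 - 5p = p - 8, so 78 = 6p and p* = 13, q* = 5.
Because the ceiling (9) lies below the market-clearing price, it is binding.
At p = 9: qd = 70 - 5·9 = 25 and qs = 9 - 8 = 1.
Quantity traded falls to 1. At q = 1 the demand price is (70 - 1)/5 = 13.8 and the supply price is 8 + 1 = 9.
Deadweight loss = ½ · (13.8 - 9) · (5 - 1) = ½ · 4.8 · 4 = 9.6.

9.6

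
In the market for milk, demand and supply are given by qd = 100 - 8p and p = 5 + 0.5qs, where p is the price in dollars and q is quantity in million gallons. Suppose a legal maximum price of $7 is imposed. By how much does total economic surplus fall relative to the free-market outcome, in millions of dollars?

Rearranging supply gives qs = 2p - 10. Setting quantity demanded equal to quantity supplied, 100 - 8p = 2p - 10, gives p* = 11 and q* = 12.
The ceiling of 7 is below the equilibrium price 11, so it binds.
At p = 7: qd = 100 - 8·7 = 44 and qs = 2·7 - 10 = 4.
Quantity traded falls to 4. At q = 4 the demand price is (100 - 4)/8 = 12 and the supply price is (10 + 4)/2 = 7.
Deadweight loss = ½ · (12 - 7) · (12 - 4) = ½ · 5 · 8 = 20.

20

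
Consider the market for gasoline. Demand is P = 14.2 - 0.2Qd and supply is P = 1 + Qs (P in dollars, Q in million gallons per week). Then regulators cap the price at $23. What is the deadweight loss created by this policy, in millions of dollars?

Rearranging demand gives Qd = 71 - 5P; rearranging supply gives Qs = P - 1. Setting quantity demanded equal to quantity supplied, 71 - 5P = P - 1, gives P* = 12 and Q* = 11.
The ceiling of 23 is above the equilibrium price 12, so it is not binding; the market clears at P* = 12, Q* = 11.
Since the control does not bind, no trades are prevented and deadweight loss is zero.

0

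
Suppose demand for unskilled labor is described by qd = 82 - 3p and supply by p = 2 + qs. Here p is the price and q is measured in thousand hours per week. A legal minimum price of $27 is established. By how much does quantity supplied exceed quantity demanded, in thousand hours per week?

Rearranging supply gives qs = p - 2. Without the control the market clears where 82 - 3p = p - 2, i.e. p* = 21 and q* = 19.
Since 27 > 21, the floor is binding.
At p = 27: qd = 82 - 3·27 = 1 and qs = 27 - 2 = 25.
Surplus = qs - qd = 25 - 1 = 24.

24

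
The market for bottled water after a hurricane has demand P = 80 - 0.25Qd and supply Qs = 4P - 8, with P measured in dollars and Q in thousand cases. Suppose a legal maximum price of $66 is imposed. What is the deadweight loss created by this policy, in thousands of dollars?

0

Rearranging demand gives Qd = 320 - 4P. In a free market, 320 - 4P = 4P - 8 gives the equilibrium P* = 41, Q* = 156.
Since 66 is above P* = 41, the ceiling does not bind and the free-market outcome prevails.
Since the control does not bind, no trades are prevented and deadweight loss is zero.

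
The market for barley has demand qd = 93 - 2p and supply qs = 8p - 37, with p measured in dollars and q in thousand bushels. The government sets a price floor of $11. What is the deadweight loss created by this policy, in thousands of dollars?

0

Without the control the market clears where 93 - 2p = 8p - 37, i.e. p* = 13 and q* = 67.
Since 11 is below p* = 13, the floor does not bind and the free-market outcome prevails.
Since the control does not bind, no trades are prevented and deadweight loss is zero.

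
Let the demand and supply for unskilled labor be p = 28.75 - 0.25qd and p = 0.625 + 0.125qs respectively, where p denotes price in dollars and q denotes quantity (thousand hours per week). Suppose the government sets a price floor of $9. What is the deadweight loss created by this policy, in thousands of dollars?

Rearranging demand gives qd = 115 - 4p; rearranging supply gives qs = 8p - 5. In a free market, 115 - 4p = 8p - 5 gives the equilibrium p* = 10, q* = 75.
The floor of 9 is below the equilibrium price 10, so it is not binding; the market clears at p* = 10, q* = 75.
Since the control does not bind, no trades are prevented and deadweight loss is zero.

0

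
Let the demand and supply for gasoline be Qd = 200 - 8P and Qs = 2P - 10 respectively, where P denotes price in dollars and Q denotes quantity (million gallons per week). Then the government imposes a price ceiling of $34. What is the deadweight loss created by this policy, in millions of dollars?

0

Setting quantity demanded equal to quantity supplied, 200 - 8P = 2P - 10, gives P* = 21 and Q* = 32.
Since 34 is above P* = 21, the ceiling does not bind and the free-market outcome prevails.
Since the control does not bind, no trades are prevented and deadweight loss is zero.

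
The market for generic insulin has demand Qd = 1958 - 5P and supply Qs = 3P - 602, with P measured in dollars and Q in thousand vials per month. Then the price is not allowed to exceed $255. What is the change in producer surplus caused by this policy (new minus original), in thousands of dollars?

-16932.5

In a free market, 1958 - 5P = 3P - 602 gives the equilibrium P* = 320, Q* = 358.
Since 255 < 320, the ceiling is binding.
At P = 255: Qd = 1958 - 5·255 = 683 and Qs = 3·255 - 602 = 163.
Producer surplus without the control is ½ · (320 - 602/3) · 358 = 64082/3.
With the ceiling, producers sell 163 units at 255, so PS = ½ · (255 - 602/3) · 163 = 26569/6.
Change in producer surplus = 26569/6 - 64082/3 = -16932.5.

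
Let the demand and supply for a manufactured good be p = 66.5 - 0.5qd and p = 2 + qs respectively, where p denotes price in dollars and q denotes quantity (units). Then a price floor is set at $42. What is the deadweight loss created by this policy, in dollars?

0

Rearranging demand gives qd = 133 - 2p; rearranging supply gives qs = p - 2. Equilibrium: 133 - 2p = p - 2, so 135 = 3p and p* = 45, q* = 43.
The floor of 42 is below the equilibrium price 45, so it is not binding; the market clears at p* = 45, q* = 43.
Since the control does not bind, no trades are prevented and deadweight loss is zero.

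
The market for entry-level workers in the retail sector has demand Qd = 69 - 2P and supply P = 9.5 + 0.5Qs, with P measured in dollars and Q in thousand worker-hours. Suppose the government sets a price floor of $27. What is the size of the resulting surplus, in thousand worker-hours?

20

Rearranging supply gives Qs = 2P - 19. Setting quantity demanded equal to quantity supplied, 69 - 2P = 2P - 19, gives P* = 22 and Q* = 25.
Because the floor (27) lies above the market-clearing price, it is binding.
At P = 27: Qd = 69 - 2·27 = 15 and Qs = 2·27 - 19 = 35.
Surplus = Qs - Qd = 35 - 15 = 20.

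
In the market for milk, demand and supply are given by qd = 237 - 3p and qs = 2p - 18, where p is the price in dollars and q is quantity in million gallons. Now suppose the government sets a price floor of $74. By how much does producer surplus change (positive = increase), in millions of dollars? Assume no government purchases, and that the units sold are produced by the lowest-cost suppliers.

Equilibrium: 237 - 3p = 2p - 18, so 255 = 5p and p* = 51, q* = 84.
Since 74 > 51, the floor is binding.
At p = 74: qd = 237 - 3·74 = 15 and qs = 2·74 - 18 = 130.
Producer surplus without the control is ½ · (51 - 9) · 84 = 1764.
With the floor, 15 units are sold at 74. The supply price at q = 15 is 16.5, so PS = ½ · [(74 - 9) + (74 - 16.5)] · 15 = 918.75.
Change in producer surplus = 918.75 - 1764 = -845.25.

-845.25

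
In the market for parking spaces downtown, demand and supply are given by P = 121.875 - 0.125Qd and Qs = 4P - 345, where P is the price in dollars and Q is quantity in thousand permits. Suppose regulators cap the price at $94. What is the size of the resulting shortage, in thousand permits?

192

Rearranging demand gives Qd = 975 - 8P. Setting quantity demanded equal to quantity supplied, 975 - 8P = 4P - 345, gives P* = 110 and Q* = 95.
Since 94 < 110, the ceiling is binding.
At P = 94: Qd = 975 - 8·94 = 223 and Qs = 4·94 - 345 = 31.
Shortage = Qd - Qs = 223 - 31 = 192.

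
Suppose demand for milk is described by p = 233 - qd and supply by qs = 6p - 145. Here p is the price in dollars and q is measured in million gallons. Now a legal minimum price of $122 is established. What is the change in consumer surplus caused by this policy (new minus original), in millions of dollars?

-9860

Rearranging demand gives qd = 233 - p. In a free market, 233 - p = 6p - 145 gives the equilibrium p* = 54, q* = 179.
Since 122 > 54, the floor is binding.
At p = 122: qd = 233 - 122 = 111 and qs = 6·122 - 145 = 587.
Consumer surplus without the control is ½ · (233 - 54) · 179 = 16020.5.
With the floor, consumers buy 111 units at 122, so CS = ½ · (233 - 122) · 111 = 6160.5.
Change in consumer surplus = 6160.5 - 16020.5 = -9860.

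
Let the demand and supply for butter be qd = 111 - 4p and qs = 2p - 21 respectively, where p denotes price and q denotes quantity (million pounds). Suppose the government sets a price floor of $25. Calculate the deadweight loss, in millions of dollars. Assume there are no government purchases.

Without the control the market clears where 111 - 4p = 2p - 21, i.e. p* = 22 and q* = 23.
Since 25 > 22, the floor is binding.
At p = 25: qd = 111 - 4·25 = 11 and qs = 2·25 - 21 = 29.
Quantity traded falls to 11. At q = 11 the demand price is (111 - 11)/4 = 25 and the supply price is (21 + 11)/2 = 16.
Deadweight loss = ½ · (25 - 16) · (23 - 11) = ½ · 9 · 12 = 54.

54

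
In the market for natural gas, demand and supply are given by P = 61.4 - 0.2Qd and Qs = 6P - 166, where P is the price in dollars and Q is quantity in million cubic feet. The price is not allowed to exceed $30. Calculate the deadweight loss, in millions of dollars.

1115.4

Rearranging demand gives Qd = 307 - 5P. Without the control the market clears where 307 - 5P = 6P - 166, i.e. P* = 43 and Q* = 92.
Since 30 < 43, the ceiling is binding.
At P = 30: Qd = 307 - 5·30 = 157 and Qs = 6·30 - 166 = 14.
Quantity traded falls to 14. At Q = 14 the demand price is (307 - 14)/5 = 58.6 and the supply price is (166 + 14)/6 = 30.
Deadweight loss = ½ · (58.6 - 30) · (92 - 14) = ½ · 28.6 · 78 = 1115.4.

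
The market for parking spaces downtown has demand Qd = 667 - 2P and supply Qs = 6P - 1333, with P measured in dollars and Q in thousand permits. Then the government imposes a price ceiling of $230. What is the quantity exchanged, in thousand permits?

Setting quantity demanded equal to quantity supplied, 667 - 2P = 6P - 1333, gives P* = 250 and Q* = 167.
Because the ceiling (230) lies below the market-clearing price, it is binding.
At P = 230: Qd = 667 - 2·230 = 207 and Qs = 6·230 - 1333 = 47.
The quantity actually transacted is the short side, supply: 47.

47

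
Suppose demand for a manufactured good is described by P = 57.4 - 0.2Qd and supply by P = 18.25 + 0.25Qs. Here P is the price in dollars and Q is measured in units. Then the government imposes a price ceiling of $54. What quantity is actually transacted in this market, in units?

87

Rearranging demand gives Qd = 287 - 5P; rearranging supply gives Qs = 4P - 73. In a free market, 287 - 5P = 4P - 73 gives the equilibrium P* = 40, Q* = 87.
The ceiling of 54 is above the equilibrium price 40, so it is not binding; the market clears at P* = 40, Q* = 87.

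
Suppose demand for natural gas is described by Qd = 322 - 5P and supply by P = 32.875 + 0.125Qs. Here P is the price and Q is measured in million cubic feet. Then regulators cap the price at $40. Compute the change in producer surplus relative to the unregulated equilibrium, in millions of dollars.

-385

Rearranging supply gives Qs = 8P - 263. Without the control the market clears where 322 - 5P = 8P - 263, i.e. P* = 45 and Q* = 97.
The ceiling of 40 is below the equilibrium price 45, so it binds.
At P = 40: Qd = 322 - 5·40 = 122 and Qs = 8·40 - 263 = 57.
Producer surplus without the control is ½ · (45 - 32.875) · 97 = 588.0625.
With the ceiling, producers sell 57 units at 40, so PS = ½ · (40 - 32.875) · 57 = 203.0625.
Change in producer surplus = 203.0625 - 588.0625 = -385.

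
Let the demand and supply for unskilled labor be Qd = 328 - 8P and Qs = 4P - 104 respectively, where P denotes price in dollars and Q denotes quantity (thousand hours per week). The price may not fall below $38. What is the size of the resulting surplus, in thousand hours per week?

24

Setting quantity demanded equal to quantity supplied, 328 - 8P = 4P - 104, gives P* = 36 and Q* = 40.
Because the floor (38) lies above the market-clearing price, it is binding.
At P = 38: Qd = 328 - 8·38 = 24 and Qs = 4·38 - 104 = 48.
Surplus = Qs - Qd = 48 - 24 = 24.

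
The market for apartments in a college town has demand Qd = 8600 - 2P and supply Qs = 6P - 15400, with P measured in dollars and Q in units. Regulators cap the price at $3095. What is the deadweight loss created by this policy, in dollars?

0

Without the control the market clears where 8600 - 2P = 6P - 15400, i.e. P* = 3000 and Q* = 2600.
The ceiling of 3095 is above the equilibrium price 3000, so it is not binding; the market clears at P* = 3000, Q* = 2600.
Since the control does not bind, no trades are prevented and deadweight loss is zero.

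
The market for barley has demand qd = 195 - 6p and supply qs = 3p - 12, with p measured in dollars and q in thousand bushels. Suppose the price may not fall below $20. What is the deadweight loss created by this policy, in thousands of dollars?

0

Equilibrium: 195 - 6p = 3p - 12, so 207 = 9p and p* = 23, q* = 57.
Since 20 is below p* = 23, the floor does not bind and the free-market outcome prevails.
Since the control does not bind, no trades are prevented and deadweight loss is zero.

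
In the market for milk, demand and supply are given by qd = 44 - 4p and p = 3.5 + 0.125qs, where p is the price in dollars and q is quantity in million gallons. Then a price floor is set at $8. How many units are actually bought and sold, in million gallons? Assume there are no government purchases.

12

Rearranging supply gives qs = 8p - 28. Setting quantity demanded equal to quantity supplied, 44 - 4p = 8p - 28, gives p* = 6 and q* = 20.
The floor of 8 is above the equilibrium price 6, so it binds.
At p = 8: qd = 44 - 4·8 = 12 and qs = 8·8 - 28 = 36.
The quantity actually transacted is the short side, demand: 12.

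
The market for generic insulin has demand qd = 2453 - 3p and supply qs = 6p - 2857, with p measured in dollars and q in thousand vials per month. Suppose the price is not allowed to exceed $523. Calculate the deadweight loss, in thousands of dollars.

40401

Setting quantity demanded equal to quantity supplied, 2453 - 3p = 6p - 2857, gives p* = 590 and q* = 683.
The ceiling of 523 is below the equilibrium price 590, so it binds.
At p = 523: qd = 2453 - 3·523 = 884 and qs = 6·523 - 2857 = 281.
Quantity traded falls to 281. At q = 281 the demand price is (2453 - 281)/3 = 724 and the supply price is (2857 + 281)/6 = 523.
Deadweight loss = ½ · (724 - 523) · (683 - 281) = ½ · 201 · 402 = 40401.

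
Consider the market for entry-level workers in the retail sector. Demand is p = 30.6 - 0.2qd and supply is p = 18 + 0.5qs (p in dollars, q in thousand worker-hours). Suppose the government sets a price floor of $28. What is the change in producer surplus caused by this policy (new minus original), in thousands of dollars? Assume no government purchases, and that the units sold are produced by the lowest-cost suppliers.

6.75

Rearranging demand gives qd = 153 - 5p; rearranging supply gives qs = 2p - 36. Setting quantity demanded equal to quantity supplied, 153 - 5p = 2p - 36, gives p* = 27 and q* = 18.
Because the floor (28) lies above the market-clearing price, it is binding.
At p = 28: qd = 153 - 5·28 = 13 and qs = 2·28 - 36 = 20.
Producer surplus without the control is ½ · (27 - 18) · 18 = 81.
With the floor, 13 units are sold at 28. The supply price at q = 13 is 24.5, so PS = ½ · [(28 - 18) + (28 - 24.5)] · 13 = 87.75.
Change in producer surplus = 87.75 - 81 = 6.75.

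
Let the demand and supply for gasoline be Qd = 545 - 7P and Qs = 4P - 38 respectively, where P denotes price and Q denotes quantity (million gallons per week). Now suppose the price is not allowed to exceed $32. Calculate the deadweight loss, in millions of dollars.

Without the control the market clears where 545 - 7P = 4P - 38, i.e. P* = 53 and Q* = 174.
Because the ceiling (32) lies below the market-clearing price, it is binding.
At P = 32: Qd = 545 - 7·32 = 321 and Qs = 4·32 - 38 = 90.
Quantity traded falls to 90. At Q = 90 the demand price is (545 - 90)/7 = 65 and the supply price is (38 + 90)/4 = 32.
Deadweight loss = ½ · (65 - 32) · (174 - 90) = ½ · 33 · 84 = 1386.

1386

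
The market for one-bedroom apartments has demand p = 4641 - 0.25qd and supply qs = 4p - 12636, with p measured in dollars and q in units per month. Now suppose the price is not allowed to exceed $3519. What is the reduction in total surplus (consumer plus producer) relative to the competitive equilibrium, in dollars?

Rearranging demand gives qd = 18564 - 4p. Equilibrium: 18564 - 4p = 4p - 12636, so 31200 = 8p and p* = 3900, q* = 2964.
Since 3519 < 3900, the ceiling is binding.
At p = 3519: qd = 18564 - 4·3519 = 4488 and qs = 4·3519 - 12636 = 1440.
Quantity traded falls to 1440. At q = 1440 the demand price is (18564 - 1440)/4 = 4281 and the supply price is (12636 + 1440)/4 = 3519.
Deadweight loss = ½ · (4281 - 3519) · (2964 - 1440) = ½ · 762 · 1524 = 580644.

580644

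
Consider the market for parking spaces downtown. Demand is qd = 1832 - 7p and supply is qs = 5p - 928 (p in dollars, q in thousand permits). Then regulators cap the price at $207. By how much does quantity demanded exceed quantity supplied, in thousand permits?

Without the control the market clears where 1832 - 7p = 5p - 928, i.e. p* = 230 and q* = 222.
Because the ceiling (207) lies below the market-clearing price, it is binding.
At p = 207: qd = 1832 - 7·207 = 383 and qs = 5·207 - 928 = 107.
Shortage = qd - qs = 383 - 107 = 276.

276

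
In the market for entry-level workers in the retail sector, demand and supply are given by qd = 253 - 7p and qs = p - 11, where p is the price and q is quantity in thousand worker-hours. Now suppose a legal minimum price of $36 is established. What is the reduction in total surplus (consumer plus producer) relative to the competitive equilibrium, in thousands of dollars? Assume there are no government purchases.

Without the control the market clears where 253 - 7p = p - 11, i.e. p* = 33 and q* = 22.
Since 36 > 33, the floor is binding.
At p = 36: qd = 253 - 7·36 = 1 and qs = 36 - 11 = 25.
Quantity traded falls to 1. At q = 1 the demand price is (253 - 1)/7 = 36 and the supply price is 11 + 1 = 12.
Deadweight loss = ½ · (36 - 12) · (22 - 1) = ½ · 24 · 21 = 252.

252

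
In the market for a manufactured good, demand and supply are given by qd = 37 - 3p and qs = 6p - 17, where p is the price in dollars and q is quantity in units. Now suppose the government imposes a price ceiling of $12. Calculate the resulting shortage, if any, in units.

0

Setting quantity demanded equal to quantity supplied, 37 - 3p = 6p - 17, gives p* = 6 and q* = 19.
The ceiling of 12 is above the equilibrium price 6, so it is not binding; the market clears at p* = 6, q* = 19.
Since the control does not bind, there is no shortage.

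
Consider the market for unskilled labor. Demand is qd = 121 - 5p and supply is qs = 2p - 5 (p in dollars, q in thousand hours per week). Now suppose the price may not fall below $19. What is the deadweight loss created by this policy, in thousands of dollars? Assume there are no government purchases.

8.75

Setting quantity demanded equal to quantity supplied, 121 - 5p = 2p - 5, gives p* = 18 and q* = 31.
Since 19 > 18, the floor is binding.
At p = 19: qd = 121 - 5·19 = 26 and qs = 2·19 - 5 = 33.
Quantity traded falls to 26. At q = 26 the demand price is (121 - 26)/5 = 19 and the supply price is (5 + 26)/2 = 15.5.
Deadweight loss = ½ · (19 - 15.5) · (31 - 26) = ½ · 3.5 · 5 = 8.75.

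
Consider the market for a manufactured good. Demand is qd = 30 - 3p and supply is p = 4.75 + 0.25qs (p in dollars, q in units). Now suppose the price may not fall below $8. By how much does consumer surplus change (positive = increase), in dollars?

Rearranging supply gives qs = 4p - 19. Setting quantity demanded equal to quantity supplied, 30 - 3p = 4p - 19, gives p* = 7 and q* = 9.
Since 8 > 7, the floor is binding.
At p = 8: qd = 30 - 3·8 = 6 and qs = 4·8 - 19 = 13.
Consumer surplus without the control is ½ · (10 - 7) · 9 = 13.5.
With the floor, consumers buy 6 units at 8, so CS = ½ · (10 - 8) · 6 = 6.
Change in consumer surplus = 6 - 13.5 = -7.5.

-7.5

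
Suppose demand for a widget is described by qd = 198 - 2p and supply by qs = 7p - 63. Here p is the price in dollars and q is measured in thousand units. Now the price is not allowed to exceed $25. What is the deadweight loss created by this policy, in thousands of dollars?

Setting quantity demanded equal to quantity supplied, 198 - 2p = 7p - 63, gives p* = 29 and q* = 140.
Since 25 < 29, the ceiling is binding.
At p = 25: qd = 198 - 2·25 = 148 and qs = 7·25 - 63 = 112.
Quantity traded falls to 112. At q = 112 the demand price is (198 - 112)/2 = 43 and the supply price is (63 + 112)/7 = 25.
Deadweight loss = ½ · (43 - 25) · (140 - 112) = ½ · 18 · 28 = 252.

252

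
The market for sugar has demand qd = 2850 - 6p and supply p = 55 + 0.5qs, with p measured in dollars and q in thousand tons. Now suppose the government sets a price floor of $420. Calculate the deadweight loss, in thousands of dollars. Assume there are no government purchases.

30000

Rearranging supply gives qs = 2p - 110. In a free market, 2850 - 6p = 2p - 110 gives the equilibrium p* = 370, q* = 630.
Because the floor (420) lies above the market-clearing price, it is binding.
At p = 420: qd = 2850 - 6·420 = 330 and qs = 2·420 - 110 = 730.
Quantity traded falls to 330. At q = 330 the demand price is (2850 - 330)/6 = 420 and the supply price is (110 + 330)/2 = 220.
Deadweight loss = ½ · (420 - 220) · (630 - 330) = ½ · 200 · 300 = 30000.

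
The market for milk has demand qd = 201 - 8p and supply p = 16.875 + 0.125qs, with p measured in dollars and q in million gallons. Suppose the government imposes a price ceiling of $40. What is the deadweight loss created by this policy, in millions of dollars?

Rearranging supply gives qs = 8p - 135. Setting quantity demanded equal to quantity supplied, 201 - 8p = 8p - 135, gives p* = 21 and q* = 33.
The ceiling of 40 is above the equilibrium price 21, so it is not binding; the market clears at p* = 21, q* = 33.
Since the control does not bind, no trades are prevented and deadweight loss is zero.

0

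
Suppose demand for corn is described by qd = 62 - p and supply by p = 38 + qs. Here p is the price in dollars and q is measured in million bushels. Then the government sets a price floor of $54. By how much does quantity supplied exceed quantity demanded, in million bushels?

Rearranging supply gives qs = p - 38. In a free market, 62 - p = p - 38 gives the equilibrium p* = 50, q* = 12.
Since 54 > 50, the floor is binding.
At p = 54: qd = 62 - 54 = 8 and qs = 54 - 38 = 16.
Surplus = qs - qd = 16 - 8 = 8.

8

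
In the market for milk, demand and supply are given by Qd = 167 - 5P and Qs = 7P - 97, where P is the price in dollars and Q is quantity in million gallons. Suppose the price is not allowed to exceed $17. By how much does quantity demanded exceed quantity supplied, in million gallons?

60

Without the control the market clears where 167 - 5P = 7P - 97, i.e. P* = 22 and Q* = 57.
Since 17 < 22, the ceiling is binding.
At P = 17: Qd = 167 - 5·17 = 82 and Qs = 7·17 - 97 = 22.
Shortage = Qd - Qs = 82 - 22 = 60.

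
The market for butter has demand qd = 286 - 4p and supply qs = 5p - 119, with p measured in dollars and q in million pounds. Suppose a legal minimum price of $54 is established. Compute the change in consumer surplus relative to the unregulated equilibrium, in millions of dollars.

Without the control the market clears where 286 - 4p = 5p - 119, i.e. p* = 45 and q* = 106.
Because the floor (54) lies above the market-clearing price, it is binding.
At p = 54: qd = 286 - 4·54 = 70 and qs = 5·54 - 119 = 151.
Consumer surplus without the control is ½ · (71.5 - 45) · 106 = 1404.5.
With the floor, consumers buy 70 units at 54, so CS = ½ · (71.5 - 54) · 70 = 612.5.
Change in consumer surplus = 612.5 - 1404.5 = -792.

-792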